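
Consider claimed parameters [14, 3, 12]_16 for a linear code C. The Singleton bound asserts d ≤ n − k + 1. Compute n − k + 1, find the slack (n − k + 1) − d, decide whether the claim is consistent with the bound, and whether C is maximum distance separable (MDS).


Singleton RHS = n − k + 1 = 12, slack = 0, bound satisfied, MDS.

Singleton bound: d ≤ n − k + 1.
Here n = 14, k = 3, so n − k + 1 = 12.
Given d = 12, check d ≤ 12: YES.
Slack = (n − k + 1) − d = 0.
The code is MDS (slack = 0).
Description: the claimed parameters are [14, 3, 12]_16; such a code would be MDS (meets Singleton bound).


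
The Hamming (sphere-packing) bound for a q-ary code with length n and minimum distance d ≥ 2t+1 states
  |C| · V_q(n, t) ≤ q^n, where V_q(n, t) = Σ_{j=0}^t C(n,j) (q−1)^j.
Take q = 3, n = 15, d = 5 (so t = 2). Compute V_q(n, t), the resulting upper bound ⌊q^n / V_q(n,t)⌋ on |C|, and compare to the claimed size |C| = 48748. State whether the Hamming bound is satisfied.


V_q(n, t) = 451, q^n = 14348907, Hamming bound = 31815, |C| = 48748 > bound (violated).

Step 1: Compute V_q(n, t) = Σ_{j=0}^2 C(n, j) (q−1)^j.
  j = 0: C(15,0)·(2)^0 = 1·1 = 1.
  j = 1: C(15,1)·(2)^1 = 15·2 = 30.
  j = 2: C(15,2)·(2)^2 = 105·4 = 420.
  V_q(n, t) = 1 + 30 + 420 = 451.
Step 2: q^n = 3^15 = 14348907.
Step 3: Hamming bound ⌊q^n / V_q(n,t)⌋ = ⌊14348907/451⌋ = 31815.
Step 4: Compare |C| = 48748 to 31815: violated.
The claimed |C| lies above the Hamming bound, so no 3-ary code of length 15 with d ≥ 5 can have 48748 codewords.


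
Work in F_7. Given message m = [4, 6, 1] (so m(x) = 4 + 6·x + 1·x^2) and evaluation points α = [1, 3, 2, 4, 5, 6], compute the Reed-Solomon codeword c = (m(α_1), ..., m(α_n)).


c = [4, 3, 6, 2, 3, 6]

Message polynomial: m(x) = 4 + 6·x + 1·x^2 (mod 7).
For each evaluation point α_i, compute m(α_i) mod 7:
  α_1 = 1: Horner steps 1 → 0 → 4, so m(1) = 4.
  α_2 = 3: Horner steps 1 → 2 → 3, so m(3) = 3.
  α_3 = 2: Horner steps 1 → 1 → 6, so m(2) = 6.
  α_4 = 4: Horner steps 1 → 3 → 2, so m(4) = 2.
  α_5 = 5: Horner steps 1 → 4 → 3, so m(5) = 3.
  α_6 = 6: Horner steps 1 → 5 → 6, so m(6) = 6.
Codeword c = [4, 3, 6, 2, 3, 6] ∈ F_7^6.


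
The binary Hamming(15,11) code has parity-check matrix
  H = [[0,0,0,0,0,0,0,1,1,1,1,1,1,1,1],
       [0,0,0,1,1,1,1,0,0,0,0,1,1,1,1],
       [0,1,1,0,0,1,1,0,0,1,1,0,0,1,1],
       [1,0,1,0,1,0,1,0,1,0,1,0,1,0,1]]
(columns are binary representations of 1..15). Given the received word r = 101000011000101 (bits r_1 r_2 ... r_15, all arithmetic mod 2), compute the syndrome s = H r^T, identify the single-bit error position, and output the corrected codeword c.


s = (0, 0, 0, 1)^T, error position = 1, corrected codeword c = 001000011000101

Compute s = H r^T mod 2 one row at a time:
  s_1 = 1 + 1 + 0 + 0 + 0 + 1 + 0 + 1 = 4 ≡ 0 (mod 2).
  s_2 = 0 + 0 + 0 + 0 + 0 + 1 + 0 + 1 = 2 ≡ 0 (mod 2).
  s_3 = 0 + 1 + 0 + 0 + 0 + 0 + 0 + 1 = 2 ≡ 0 (mod 2).
  s_4 = 1 + 1 + 0 + 0 + 1 + 0 + 1 + 1 = 5 ≡ 1 (mod 2).
s = (0, 0, 0, 1)^T — this equals column 1 of H (binary 0001), so error is at position 1.
Correct: flip bit 1 of r = 101000011000101 to get c = 001000011000101.


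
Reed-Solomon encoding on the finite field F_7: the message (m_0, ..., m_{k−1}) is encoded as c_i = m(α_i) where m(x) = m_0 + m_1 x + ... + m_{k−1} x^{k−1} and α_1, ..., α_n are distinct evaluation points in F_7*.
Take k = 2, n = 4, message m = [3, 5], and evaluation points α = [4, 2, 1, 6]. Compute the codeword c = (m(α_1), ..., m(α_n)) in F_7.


c = [2, 6, 1, 5]

Message polynomial: m(x) = 3 + 5·x (mod 7).
For each evaluation point α_i, compute m(α_i) mod 7:
  α_1 = 4: Horner steps 5 → 2, so m(4) = 2.
  α_2 = 2: Horner steps 5 → 6, so m(2) = 6.
  α_3 = 1: Horner steps 5 → 1, so m(1) = 1.
  α_4 = 6: Horner steps 5 → 5, so m(6) = 5.
Codeword c = [2, 6, 1, 5] ∈ F_7^4.


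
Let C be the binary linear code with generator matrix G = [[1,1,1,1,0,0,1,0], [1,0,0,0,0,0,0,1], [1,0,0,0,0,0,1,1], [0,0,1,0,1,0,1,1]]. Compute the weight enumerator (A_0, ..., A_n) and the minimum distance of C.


Weight distribution: A_0 = 1, A_1 = 1, A_2 = 1, A_3 = 4, A_4 = 5, A_5 = 3, A_6 = 1. Minimum distance d = 1.

Enumerate all 2^4 = 16 messages m ∈ F_2^4.
For each, compute codeword c = mG in F_2^8, then tally its weight.
  m = 0000 → c = 00000000, weight = 0.
  m = 1000 → c = 11110010, weight = 5.
  m = 0100 → c = 10000001, weight = 2.
  m = 1100 → c = 01110011, weight = 5.
  m = 0010 → c = 10000011, weight = 3.
  m = 1010 → c = 01110001, weight = 4.
  m = 0110 → c = 00000010, weight = 1.
  m = 1110 → c = 11110000, weight = 4.
  m = 0001 → c = 00101011, weight = 4.
  m = 1001 → c = 11011001, weight = 5.
  m = 0101 → c = 10101010, weight = 4.
  m = 1101 → c = 01011000, weight = 3.
  m = 0011 → c = 10101000, weight = 3.
  m = 1011 → c = 01011010, weight = 4.
  m = 0111 → c = 00101001, weight = 3.
  m = 1111 → c = 11011011, weight = 6.
Tally weights:
  weight 0: 1 codewords.
  weight 1: 1 codewords.
  weight 2: 1 codewords.
  weight 3: 4 codewords.
  weight 4: 5 codewords.
  weight 5: 3 codewords.
  weight 6: 1 codewords.
Minimum distance d = smallest w > 0 with A_w > 0 = 1.
Sanity: Σ A_w = 16 = 2^4 = 16 ✓.


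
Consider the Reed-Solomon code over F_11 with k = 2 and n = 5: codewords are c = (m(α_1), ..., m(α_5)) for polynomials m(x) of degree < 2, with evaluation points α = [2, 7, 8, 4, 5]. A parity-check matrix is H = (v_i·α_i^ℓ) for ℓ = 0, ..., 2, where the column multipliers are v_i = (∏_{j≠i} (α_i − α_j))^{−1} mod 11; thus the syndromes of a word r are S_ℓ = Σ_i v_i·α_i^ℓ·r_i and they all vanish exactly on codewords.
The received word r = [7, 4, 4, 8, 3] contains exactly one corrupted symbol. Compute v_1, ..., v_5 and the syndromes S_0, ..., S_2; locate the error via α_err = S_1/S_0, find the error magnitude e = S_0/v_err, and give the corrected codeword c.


S = (10, 3, 2), error at position 3, error magnitude e = 5, c = [7, 4, 10, 8, 3].

Step 1: column multipliers v_i = (∏_{j≠i}(α_i − α_j))^{−1} mod 11.
  i = 1 (α = 2): (2−7)(2−8)(2−4)(2−5) = (−5)·(−6)·(−2)·(−3) = 180 ≡ 4, so v_1 = 4^{−1} = 3 (mod 11).
  i = 2 (α = 7): (7−2)(7−8)(7−4)(7−5) = 5·(−1)·3·2 = −30 ≡ 3, so v_2 = 3^{−1} = 4 (mod 11).
  i = 3 (α = 8): (8−2)(8−7)(8−4)(8−5) = 6·1·4·3 = 72 ≡ 6, so v_3 = 6^{−1} = 2 (mod 11).
  i = 4 (α = 4): (4−2)(4−7)(4−8)(4−5) = 2·(−3)·(−4)·(−1) = −24 ≡ 9, so v_4 = 9^{−1} = 5 (mod 11).
  i = 5 (α = 5): (5−2)(5−7)(5−8)(5−4) = 3·(−2)·(−3)·1 = 18 ≡ 7, so v_5 = 7^{−1} = 8 (mod 11).
  v = [3, 4, 2, 5, 8].
Step 2: syndromes of r = [7, 4, 4, 8, 3] (all sums mod 11).
  S_0 = Σ v_i r_i = 3·7 + 4·4 + 2·4 + 5·8 + 8·3 = 109 ≡ 10.
  S_1 = Σ v_i α_i r_i = 3·2·7 + 4·7·4 + 2·8·4 + 5·4·8 + 8·5·3 = 498 ≡ 3.
  α_i^2 mod 11 = [4, 5, 9, 5, 3].
  S_2 = Σ v_i α_i^2 r_i = 3·4·7 + 4·5·4 + 2·9·4 + 5·5·8 + 8·3·3 = 508 ≡ 2.
  S = (10, 3, 2) ≠ 0, so r is not a codeword (an error is present).
Step 3: locate the error. For a single error e at position i, S_ℓ = v_i·e·α_i^ℓ, so α_err = S_1/S_0.
  S_0^{−1} = 10^{−1} = 10 (mod 11), so α_err = 3·10 = 30 ≡ 8 = α_3. Error position i = 3.
  Consistency check: S_2/S_1 = 2·4 = 8 ≡ 8 = α_err ✓ (single-error assumption holds).
Step 4: error magnitude e = S_0/v_3 = S_0·∏_{j≠3}(α_3 − α_j) = 10·6 = 60 ≡ 5 (mod 11).
Step 5: correct position 3: c_3 = r_3 − e = 4 − 5 ≡ 10 (mod 11). Hence c = [7, 4, 10, 8, 3].
  Check: interpolating c through the α_i gives m(x) = 6 + 6·x (degree < 2) with m(α_i) = c_i for every i, so c is indeed a codeword.


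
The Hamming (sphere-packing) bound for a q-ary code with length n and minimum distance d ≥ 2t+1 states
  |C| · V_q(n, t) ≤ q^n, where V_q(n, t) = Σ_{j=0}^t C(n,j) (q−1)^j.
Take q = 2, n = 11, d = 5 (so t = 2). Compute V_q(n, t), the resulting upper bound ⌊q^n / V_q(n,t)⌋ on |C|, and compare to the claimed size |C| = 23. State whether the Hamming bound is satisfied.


V_q(n, t) = 67, q^n = 2048, Hamming bound = 30, |C| = 23 ≤ bound (satisfied).

Step 1: Compute V_q(n, t) = Σ_{j=0}^2 C(n, j) (q−1)^j.
  j = 0: C(11,0)·(1)^0 = 1·1 = 1.
  j = 1: C(11,1)·(1)^1 = 11·1 = 11.
  j = 2: C(11,2)·(1)^2 = 55·1 = 55.
  V_q(n, t) = 1 + 11 + 55 = 67.
Step 2: q^n = 2^11 = 2048.
Step 3: Hamming bound ⌊q^n / V_q(n,t)⌋ = ⌊2048/67⌋ = 30.
Step 4: Compare |C| = 23 to 30: satisfied.
The claimed |C| lies below the Hamming bound.


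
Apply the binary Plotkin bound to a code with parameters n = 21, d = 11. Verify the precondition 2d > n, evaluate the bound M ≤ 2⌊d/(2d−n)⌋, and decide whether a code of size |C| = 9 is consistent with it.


Plotkin bound M ≤ 22; given |C| = 9 ≤ bound (satisfied).

Check applicability: 2d = 22, n = 21.
2d − n = 1 > 0, so Plotkin applies.
Compute d/(2d−n) = 11/1 ≈ 11.0000.
⌊d/(2d−n)⌋ = 11.
Plotkin bound: M ≤ 2·11 = 22.
Given |C| = 9, check: satisfied.
This |C| is below the Plotkin bound.


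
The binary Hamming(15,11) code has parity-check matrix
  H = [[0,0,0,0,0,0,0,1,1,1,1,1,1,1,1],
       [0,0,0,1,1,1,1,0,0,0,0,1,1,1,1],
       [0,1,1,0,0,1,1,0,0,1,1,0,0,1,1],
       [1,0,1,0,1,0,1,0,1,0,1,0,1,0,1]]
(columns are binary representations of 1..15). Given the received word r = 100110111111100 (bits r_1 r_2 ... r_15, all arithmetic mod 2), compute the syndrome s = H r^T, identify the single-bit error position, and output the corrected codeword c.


s = (0, 1, 1, 0)^T, error position = 6, corrected codeword c = 100111111111100

Compute s = H r^T mod 2 one row at a time:
  s_1 = 1 + 1 + 1 + 1 + 1 + 1 + 0 + 0 = 6 ≡ 0 (mod 2).
  s_2 = 1 + 1 + 0 + 1 + 1 + 1 + 0 + 0 = 5 ≡ 1 (mod 2).
  s_3 = 0 + 0 + 0 + 1 + 1 + 1 + 0 + 0 = 3 ≡ 1 (mod 2).
  s_4 = 1 + 0 + 1 + 1 + 1 + 1 + 1 + 0 = 6 ≡ 0 (mod 2).
s = (0, 1, 1, 0)^T — this equals column 6 of H (binary 0110), so error is at position 6.
Correct: flip bit 6 of r = 100110111111100 to get c = 100111111111100.


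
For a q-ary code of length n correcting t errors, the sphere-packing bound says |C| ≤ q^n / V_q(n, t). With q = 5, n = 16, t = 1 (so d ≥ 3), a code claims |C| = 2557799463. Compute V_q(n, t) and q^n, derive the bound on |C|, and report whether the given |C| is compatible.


V_q(n, t) = 65, q^n = 152587890625, Hamming bound = 2347506009, |C| = 2557799463 > bound (violated).

Step 1: Compute V_q(n, t) = Σ_{j=0}^1 C(n, j) (q−1)^j.
  j = 0: C(16,0)·(4)^0 = 1·1 = 1.
  j = 1: C(16,1)·(4)^1 = 16·4 = 64.
  V_q(n, t) = 1 + 64 = 65.
Step 2: q^n = 5^16 = 152587890625.
Step 3: Hamming bound ⌊q^n / V_q(n,t)⌋ = ⌊152587890625/65⌋ = 2347506009.
Step 4: Compare |C| = 2557799463 to 2347506009: violated.
The claimed |C| lies above the Hamming bound, so no 5-ary code of length 16 with d ≥ 3 can have 2557799463 codewords.


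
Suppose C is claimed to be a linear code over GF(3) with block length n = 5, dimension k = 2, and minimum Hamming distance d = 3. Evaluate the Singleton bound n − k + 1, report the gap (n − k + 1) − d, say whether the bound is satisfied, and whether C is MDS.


Singleton RHS = n − k + 1 = 4, slack = 1, bound satisfied, not MDS.

Singleton bound: d ≤ n − k + 1.
Here n = 5, k = 2, so n − k + 1 = 4.
Given d = 3, check d ≤ 4: YES.
Slack = (n − k + 1) − d = 1.
The code is NOT MDS (slack = 1 > 0).
Description: the claimed parameters are [5, 2, 3]_3; such a code would be non-MDS.


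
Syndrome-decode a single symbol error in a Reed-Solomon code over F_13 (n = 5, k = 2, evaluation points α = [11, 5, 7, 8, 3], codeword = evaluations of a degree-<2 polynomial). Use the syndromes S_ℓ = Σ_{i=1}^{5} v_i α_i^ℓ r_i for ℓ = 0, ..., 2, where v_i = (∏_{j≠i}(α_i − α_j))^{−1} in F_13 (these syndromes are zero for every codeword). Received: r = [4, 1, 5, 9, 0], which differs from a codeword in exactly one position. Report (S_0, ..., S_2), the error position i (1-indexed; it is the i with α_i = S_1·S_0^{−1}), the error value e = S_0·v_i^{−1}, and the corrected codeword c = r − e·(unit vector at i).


S = (7, 10, 5), error at position 3, error magnitude e = 3, c = [4, 1, 2, 9, 0].

Step 1: column multipliers v_i = (∏_{j≠i}(α_i − α_j))^{−1} mod 13.
  i = 1 (α = 11): (11−5)(11−7)(11−8)(11−3) = 6·4·3·8 = 576 ≡ 4, so v_1 = 4^{−1} = 10 (mod 13).
  i = 2 (α = 5): (5−11)(5−7)(5−8)(5−3) = (−6)·(−2)·(−3)·2 = −72 ≡ 6, so v_2 = 6^{−1} = 11 (mod 13).
  i = 3 (α = 7): (7−11)(7−5)(7−8)(7−3) = (−4)·2·(−1)·4 = 32 ≡ 6, so v_3 = 6^{−1} = 11 (mod 13).
  i = 4 (α = 8): (8−11)(8−5)(8−7)(8−3) = (−3)·3·1·5 = −45 ≡ 7, so v_4 = 7^{−1} = 2 (mod 13).
  i = 5 (α = 3): (3−11)(3−5)(3−7)(3−8) = (−8)·(−2)·(−4)·(−5) = 320 ≡ 8, so v_5 = 8^{−1} = 5 (mod 13).
  v = [10, 11, 11, 2, 5].
Step 2: syndromes of r = [4, 1, 5, 9, 0] (all sums mod 13).
  S_0 = Σ v_i r_i = 10·4 + 11·1 + 11·5 + 2·9 + 5·0 = 124 ≡ 7.
  S_1 = Σ v_i α_i r_i = 10·11·4 + 11·5·1 + 11·7·5 + 2·8·9 + 5·3·0 = 1024 ≡ 10.
  α_i^2 mod 13 = [4, 12, 10, 12, 9].
  S_2 = Σ v_i α_i^2 r_i = 10·4·4 + 11·12·1 + 11·10·5 + 2·12·9 + 5·9·0 = 1058 ≡ 5.
  S = (7, 10, 5) ≠ 0, so r is not a codeword (an error is present).
Step 3: locate the error. For a single error e at position i, S_ℓ = v_i·e·α_i^ℓ, so α_err = S_1/S_0.
  S_0^{−1} = 7^{−1} = 2 (mod 13), so α_err = 10·2 = 20 ≡ 7 = α_3. Error position i = 3.
  Consistency check: S_2/S_1 = 5·4 = 20 ≡ 7 = α_err ✓ (single-error assumption holds).
Step 4: error magnitude e = S_0/v_3 = S_0·∏_{j≠3}(α_3 − α_j) = 7·6 = 42 ≡ 3 (mod 13).
Step 5: correct position 3: c_3 = r_3 − e = 5 − 3 ≡ 2 (mod 13). Hence c = [4, 1, 2, 9, 0].
  Check: interpolating c through the α_i gives m(x) = 5 + 7·x (degree < 2) with m(α_i) = c_i for every i, so c is indeed a codeword.


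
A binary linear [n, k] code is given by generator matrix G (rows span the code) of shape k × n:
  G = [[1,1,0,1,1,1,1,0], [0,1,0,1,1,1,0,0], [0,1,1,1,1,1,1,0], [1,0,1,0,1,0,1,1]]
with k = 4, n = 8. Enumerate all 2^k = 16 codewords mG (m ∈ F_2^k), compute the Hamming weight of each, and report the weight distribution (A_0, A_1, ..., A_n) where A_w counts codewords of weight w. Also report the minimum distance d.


Weight distribution: A_0 = 1, A_2 = 3, A_3 = 3, A_4 = 1, A_5 = 4, A_6 = 3, A_7 = 1. Minimum distance d = 2.

Enumerate all 2^4 = 16 messages m ∈ F_2^4.
For each, compute codeword c = mG in F_2^8, then tally its weight.
  m = 0000 → c = 00000000, weight = 0.
  m = 1000 → c = 11011110, weight = 6.
  m = 0100 → c = 01011100, weight = 4.
  m = 1100 → c = 10000010, weight = 2.
  m = 0010 → c = 01111110, weight = 6.
  m = 1010 → c = 10100000, weight = 2.
  m = 0110 → c = 00100010, weight = 2.
  m = 1110 → c = 11111100, weight = 6.
  m = 0001 → c = 10101011, weight = 5.
  m = 1001 → c = 01110101, weight = 5.
  m = 0101 → c = 11110111, weight = 7.
  m = 1101 → c = 00101001, weight = 3.
  m = 0011 → c = 11010101, weight = 5.
  m = 1011 → c = 00001011, weight = 3.
  m = 0111 → c = 10001001, weight = 3.
  m = 1111 → c = 01010111, weight = 5.
Tally weights:
  weight 0: 1 codewords.
  weight 2: 3 codewords.
  weight 3: 3 codewords.
  weight 4: 1 codewords.
  weight 5: 4 codewords.
  weight 6: 3 codewords.
  weight 7: 1 codewords.
Minimum distance d = smallest w > 0 with A_w > 0 = 2.
Sanity: Σ A_w = 16 = 2^4 = 16 ✓.


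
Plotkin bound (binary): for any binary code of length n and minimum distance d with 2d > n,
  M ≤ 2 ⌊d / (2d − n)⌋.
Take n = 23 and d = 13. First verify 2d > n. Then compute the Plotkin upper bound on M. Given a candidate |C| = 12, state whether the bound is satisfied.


Plotkin bound M ≤ 8; given |C| = 12 > bound (violated).

Check applicability: 2d = 26, n = 23.
2d − n = 3 > 0, so Plotkin applies.
Compute d/(2d−n) = 13/3 ≈ 4.3333.
⌊d/(2d−n)⌋ = 4.
Plotkin bound: M ≤ 2·4 = 8.
Given |C| = 12, check: VIOLATED.
This |C| is above the Plotkin bound, so no binary code with n = 23, d = 13 and 12 codewords exists.


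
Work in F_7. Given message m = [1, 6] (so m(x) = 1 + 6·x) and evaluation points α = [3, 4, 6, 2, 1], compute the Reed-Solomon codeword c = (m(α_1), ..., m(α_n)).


c = [5, 4, 2, 6, 0]

Message polynomial: m(x) = 1 + 6·x (mod 7).
For each evaluation point α_i, compute m(α_i) mod 7:
  α_1 = 3: Horner steps 6 → 5, so m(3) = 5.
  α_2 = 4: Horner steps 6 → 4, so m(4) = 4.
  α_3 = 6: Horner steps 6 → 2, so m(6) = 2.
  α_4 = 2: Horner steps 6 → 6, so m(2) = 6.
  α_5 = 1: Horner steps 6 → 0, so m(1) = 0.
Codeword c = [5, 4, 2, 6, 0] ∈ F_7^5.


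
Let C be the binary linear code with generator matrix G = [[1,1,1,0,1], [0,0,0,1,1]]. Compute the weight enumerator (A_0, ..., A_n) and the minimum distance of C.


Weight distribution: A_0 = 1, A_2 = 1, A_4 = 2. Minimum distance d = 2.

Enumerate all 2^2 = 4 messages m ∈ F_2^2.
For each, compute codeword c = mG in F_2^5, then tally its weight.
  m = 00 → c = 00000, weight = 0.
  m = 10 → c = 11101, weight = 4.
  m = 01 → c = 00011, weight = 2.
  m = 11 → c = 11110, weight = 4.
Tally weights:
  weight 0: 1 codewords.
  weight 2: 1 codewords.
  weight 4: 2 codewords.
Minimum distance d = smallest w > 0 with A_w > 0 = 2.
Sanity: Σ A_w = 4 = 2^2 = 4 ✓.


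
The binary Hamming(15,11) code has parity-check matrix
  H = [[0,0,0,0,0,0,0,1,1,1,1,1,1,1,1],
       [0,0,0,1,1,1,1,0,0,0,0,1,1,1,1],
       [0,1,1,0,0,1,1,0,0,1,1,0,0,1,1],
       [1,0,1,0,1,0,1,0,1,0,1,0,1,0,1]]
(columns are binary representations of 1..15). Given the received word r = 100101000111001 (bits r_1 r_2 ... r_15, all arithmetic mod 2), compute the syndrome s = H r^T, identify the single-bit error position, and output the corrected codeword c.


s = (0, 0, 0, 1)^T, error position = 1, corrected codeword c = 000101000111001

Compute s = H r^T mod 2 one row at a time:
  s_1 = 0 + 0 + 1 + 1 + 1 + 0 + 0 + 1 = 4 ≡ 0 (mod 2).
  s_2 = 1 + 0 + 1 + 0 + 1 + 0 + 0 + 1 = 4 ≡ 0 (mod 2).
  s_3 = 0 + 0 + 1 + 0 + 1 + 1 + 0 + 1 = 4 ≡ 0 (mod 2).
  s_4 = 1 + 0 + 0 + 0 + 0 + 1 + 0 + 1 = 3 ≡ 1 (mod 2).
s = (0, 0, 0, 1)^T — this equals column 1 of H (binary 0001), so error is at position 1.
Correct: flip bit 1 of r = 100101000111001 to get c = 000101000111001.


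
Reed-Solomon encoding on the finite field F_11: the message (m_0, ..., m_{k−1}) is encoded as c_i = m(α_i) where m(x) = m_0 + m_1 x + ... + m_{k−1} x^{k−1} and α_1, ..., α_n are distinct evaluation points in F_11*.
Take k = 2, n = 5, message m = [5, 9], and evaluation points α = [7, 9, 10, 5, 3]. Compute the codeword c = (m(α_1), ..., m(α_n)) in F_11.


c = [2, 9, 7, 6, 10]

Message polynomial: m(x) = 5 + 9·x (mod 11).
For each evaluation point α_i, compute m(α_i) mod 11:
  α_1 = 7: Horner steps 9 → 2, so m(7) = 2.
  α_2 = 9: Horner steps 9 → 9, so m(9) = 9.
  α_3 = 10: Horner steps 9 → 7, so m(10) = 7.
  α_4 = 5: Horner steps 9 → 6, so m(5) = 6.
  α_5 = 3: Horner steps 9 → 10, so m(3) = 10.
Codeword c = [2, 9, 7, 6, 10] ∈ F_11^5.


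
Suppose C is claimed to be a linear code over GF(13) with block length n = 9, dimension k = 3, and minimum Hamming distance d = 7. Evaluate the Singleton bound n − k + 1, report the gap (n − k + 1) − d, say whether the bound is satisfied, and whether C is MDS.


Singleton RHS = n − k + 1 = 7, slack = 0, bound satisfied, MDS.

Singleton bound: d ≤ n − k + 1.
Here n = 9, k = 3, so n − k + 1 = 7.
Given d = 7, check d ≤ 7: YES.
Slack = (n − k + 1) − d = 0.
The code is MDS (slack = 0).
Description: the claimed parameters are [9, 3, 7]_13; such a code would be MDS (meets Singleton bound).


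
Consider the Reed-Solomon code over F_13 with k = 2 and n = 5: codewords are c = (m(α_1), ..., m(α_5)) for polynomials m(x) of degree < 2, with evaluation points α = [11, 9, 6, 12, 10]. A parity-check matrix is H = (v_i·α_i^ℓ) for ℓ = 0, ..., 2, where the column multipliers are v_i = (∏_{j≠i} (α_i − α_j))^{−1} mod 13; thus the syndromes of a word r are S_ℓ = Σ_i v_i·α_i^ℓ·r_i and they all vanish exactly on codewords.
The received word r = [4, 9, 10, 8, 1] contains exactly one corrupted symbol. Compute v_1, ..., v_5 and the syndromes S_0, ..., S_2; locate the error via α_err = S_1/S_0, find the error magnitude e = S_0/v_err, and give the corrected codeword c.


S = (5, 11, 6), error at position 5, error magnitude e = 1, c = [4, 9, 10, 8, 0].

Step 1: column multipliers v_i = (∏_{j≠i}(α_i − α_j))^{−1} mod 13.
  i = 1 (α = 11): (11−9)(11−6)(11−12)(11−10) = 2·5·(−1)·1 = −10 ≡ 3, so v_1 = 3^{−1} = 9 (mod 13).
  i = 2 (α = 9): (9−11)(9−6)(9−12)(9−10) = (−2)·3·(−3)·(−1) = −18 ≡ 8, so v_2 = 8^{−1} = 5 (mod 13).
  i = 3 (α = 6): (6−11)(6−9)(6−12)(6−10) = (−5)·(−3)·(−6)·(−4) = 360 ≡ 9, so v_3 = 9^{−1} = 3 (mod 13).
  i = 4 (α = 12): (12−11)(12−9)(12−6)(12−10) = 1·3·6·2 = 36 ≡ 10, so v_4 = 10^{−1} = 4 (mod 13).
  i = 5 (α = 10): (10−11)(10−9)(10−6)(10−12) = (−1)·1·4·(−2) = 8 ≡ 8, so v_5 = 8^{−1} = 5 (mod 13).
  v = [9, 5, 3, 4, 5].
Step 2: syndromes of r = [4, 9, 10, 8, 1] (all sums mod 13).
  S_0 = Σ v_i r_i = 9·4 + 5·9 + 3·10 + 4·8 + 5·1 = 148 ≡ 5.
  S_1 = Σ v_i α_i r_i = 9·11·4 + 5·9·9 + 3·6·10 + 4·12·8 + 5·10·1 = 1415 ≡ 11.
  α_i^2 mod 13 = [4, 3, 10, 1, 9].
  S_2 = Σ v_i α_i^2 r_i = 9·4·4 + 5·3·9 + 3·10·10 + 4·1·8 + 5·9·1 = 656 ≡ 6.
  S = (5, 11, 6) ≠ 0, so r is not a codeword (an error is present).
Step 3: locate the error. For a single error e at position i, S_ℓ = v_i·e·α_i^ℓ, so α_err = S_1/S_0.
  S_0^{−1} = 5^{−1} = 8 (mod 13), so α_err = 11·8 = 88 ≡ 10 = α_5. Error position i = 5.
  Consistency check: S_2/S_1 = 6·6 = 36 ≡ 10 = α_err ✓ (single-error assumption holds).
Step 4: error magnitude e = S_0/v_5 = S_0·∏_{j≠5}(α_5 − α_j) = 5·8 = 40 ≡ 1 (mod 13).
Step 5: correct position 5: c_5 = r_5 − e = 1 − 1 ≡ 0 (mod 13). Hence c = [4, 9, 10, 8, 0].
  Check: interpolating c through the α_i gives m(x) = 12 + 4·x (degree < 2) with m(α_i) = c_i for every i, so c is indeed a codeword.


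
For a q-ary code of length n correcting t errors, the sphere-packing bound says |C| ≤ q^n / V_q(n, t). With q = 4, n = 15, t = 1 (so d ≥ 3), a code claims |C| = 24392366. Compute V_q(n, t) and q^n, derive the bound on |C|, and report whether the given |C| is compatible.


V_q(n, t) = 46, q^n = 1073741824, Hamming bound = 23342213, |C| = 24392366 > bound (violated).

Step 1: Compute V_q(n, t) = Σ_{j=0}^1 C(n, j) (q−1)^j.
  j = 0: C(15,0)·(3)^0 = 1·1 = 1.
  j = 1: C(15,1)·(3)^1 = 15·3 = 45.
  V_q(n, t) = 1 + 45 = 46.
Step 2: q^n = 4^15 = 1073741824.
Step 3: Hamming bound ⌊q^n / V_q(n,t)⌋ = ⌊1073741824/46⌋ = 23342213.
Step 4: Compare |C| = 24392366 to 23342213: violated.
The claimed |C| lies above the Hamming bound, so no 4-ary code of length 15 with d ≥ 3 can have 24392366 codewords.


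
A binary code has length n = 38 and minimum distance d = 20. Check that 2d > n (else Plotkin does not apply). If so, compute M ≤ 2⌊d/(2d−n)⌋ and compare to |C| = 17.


Plotkin bound M ≤ 20; given |C| = 17 ≤ bound (satisfied).

Check applicability: 2d = 40, n = 38.
2d − n = 2 > 0, so Plotkin applies.
Compute d/(2d−n) = 20/2 ≈ 10.0000.
⌊d/(2d−n)⌋ = 10.
Plotkin bound: M ≤ 2·10 = 20.
Given |C| = 17, check: satisfied.
This |C| is below the Plotkin bound.


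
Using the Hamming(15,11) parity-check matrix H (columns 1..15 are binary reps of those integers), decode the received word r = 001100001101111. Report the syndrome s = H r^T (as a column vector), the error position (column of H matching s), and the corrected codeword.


s = (0, 1, 0, 0)^T, error position = 4, corrected codeword c = 001000001101111

Compute s = H r^T mod 2 one row at a time:
  s_1 = 0 + 1 + 1 + 0 + 1 + 1 + 1 + 1 = 6 ≡ 0 (mod 2).
  s_2 = 1 + 0 + 0 + 0 + 1 + 1 + 1 + 1 = 5 ≡ 1 (mod 2).
  s_3 = 0 + 1 + 0 + 0 + 1 + 0 + 1 + 1 = 4 ≡ 0 (mod 2).
  s_4 = 0 + 1 + 0 + 0 + 1 + 0 + 1 + 1 = 4 ≡ 0 (mod 2).
s = (0, 1, 0, 0)^T — this equals column 4 of H (binary 0100), so error is at position 4.
Correct: flip bit 4 of r = 001100001101111 to get c = 001000001101111.


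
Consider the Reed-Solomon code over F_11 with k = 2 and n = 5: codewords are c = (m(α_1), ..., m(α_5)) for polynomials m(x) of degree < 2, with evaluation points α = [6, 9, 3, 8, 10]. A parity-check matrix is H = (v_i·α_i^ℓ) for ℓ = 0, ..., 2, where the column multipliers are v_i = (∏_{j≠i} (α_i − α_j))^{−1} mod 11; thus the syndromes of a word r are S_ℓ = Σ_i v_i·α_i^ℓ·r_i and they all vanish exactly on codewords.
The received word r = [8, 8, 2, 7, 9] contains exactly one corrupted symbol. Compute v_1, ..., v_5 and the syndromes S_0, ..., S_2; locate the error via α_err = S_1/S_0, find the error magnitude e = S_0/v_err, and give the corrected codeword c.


S = (5, 8, 4), error at position 1, error magnitude e = 3, c = [5, 8, 2, 7, 9].

Step 1: column multipliers v_i = (∏_{j≠i}(α_i − α_j))^{−1} mod 11.
  i = 1 (α = 6): (6−9)(6−3)(6−8)(6−10) = (−3)·3·(−2)·(−4) = −72 ≡ 5, so v_1 = 5^{−1} = 9 (mod 11).
  i = 2 (α = 9): (9−6)(9−3)(9−8)(9−10) = 3·6·1·(−1) = −18 ≡ 4, so v_2 = 4^{−1} = 3 (mod 11).
  i = 3 (α = 3): (3−6)(3−9)(3−8)(3−10) = (−3)·(−6)·(−5)·(−7) = 630 ≡ 3, so v_3 = 3^{−1} = 4 (mod 11).
  i = 4 (α = 8): (8−6)(8−9)(8−3)(8−10) = 2·(−1)·5·(−2) = 20 ≡ 9, so v_4 = 9^{−1} = 5 (mod 11).
  i = 5 (α = 10): (10−6)(10−9)(10−3)(10−8) = 4·1·7·2 = 56 ≡ 1, so v_5 = 1^{−1} = 1 (mod 11).
  v = [9, 3, 4, 5, 1].
Step 2: syndromes of r = [8, 8, 2, 7, 9] (all sums mod 11).
  S_0 = Σ v_i r_i = 9·8 + 3·8 + 4·2 + 5·7 + 1·9 = 148 ≡ 5.
  S_1 = Σ v_i α_i r_i = 9·6·8 + 3·9·8 + 4·3·2 + 5·8·7 + 1·10·9 = 1042 ≡ 8.
  α_i^2 mod 11 = [3, 4, 9, 9, 1].
  S_2 = Σ v_i α_i^2 r_i = 9·3·8 + 3·4·8 + 4·9·2 + 5·9·7 + 1·1·9 = 708 ≡ 4.
  S = (5, 8, 4) ≠ 0, so r is not a codeword (an error is present).
Step 3: locate the error. For a single error e at position i, S_ℓ = v_i·e·α_i^ℓ, so α_err = S_1/S_0.
  S_0^{−1} = 5^{−1} = 9 (mod 11), so α_err = 8·9 = 72 ≡ 6 = α_1. Error position i = 1.
  Consistency check: S_2/S_1 = 4·7 = 28 ≡ 6 = α_err ✓ (single-error assumption holds).
Step 4: error magnitude e = S_0/v_1 = S_0·∏_{j≠1}(α_1 − α_j) = 5·5 = 25 ≡ 3 (mod 11).
Step 5: correct position 1: c_1 = r_1 − e = 8 − 3 ≡ 5 (mod 11). Hence c = [5, 8, 2, 7, 9].
  Check: interpolating c through the α_i gives m(x) = 10 + 1·x (degree < 2) with m(α_i) = c_i for every i, so c is indeed a codeword.


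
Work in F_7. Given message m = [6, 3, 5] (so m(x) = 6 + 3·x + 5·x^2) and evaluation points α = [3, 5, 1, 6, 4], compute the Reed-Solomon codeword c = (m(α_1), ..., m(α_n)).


c = [4, 6, 0, 1, 0]

Message polynomial: m(x) = 6 + 3·x + 5·x^2 (mod 7).
For each evaluation point α_i, compute m(α_i) mod 7:
  α_1 = 3: Horner steps 5 → 4 → 4, so m(3) = 4.
  α_2 = 5: Horner steps 5 → 0 → 6, so m(5) = 6.
  α_3 = 1: Horner steps 5 → 1 → 0, so m(1) = 0.
  α_4 = 6: Horner steps 5 → 5 → 1, so m(6) = 1.
  α_5 = 4: Horner steps 5 → 2 → 0, so m(4) = 0.
Codeword c = [4, 6, 0, 1, 0] ∈ F_7^5.


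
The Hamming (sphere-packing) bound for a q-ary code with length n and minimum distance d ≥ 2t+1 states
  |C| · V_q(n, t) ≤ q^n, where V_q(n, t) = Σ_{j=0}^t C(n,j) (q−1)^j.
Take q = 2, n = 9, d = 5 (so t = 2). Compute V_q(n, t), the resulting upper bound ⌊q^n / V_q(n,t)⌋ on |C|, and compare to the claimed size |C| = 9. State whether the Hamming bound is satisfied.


V_q(n, t) = 46, q^n = 512, Hamming bound = 11, |C| = 9 ≤ bound (satisfied).

Step 1: Compute V_q(n, t) = Σ_{j=0}^2 C(n, j) (q−1)^j.
  j = 0: C(9,0)·(1)^0 = 1·1 = 1.
  j = 1: C(9,1)·(1)^1 = 9·1 = 9.
  j = 2: C(9,2)·(1)^2 = 36·1 = 36.
  V_q(n, t) = 1 + 9 + 36 = 46.
Step 2: q^n = 2^9 = 512.
Step 3: Hamming bound ⌊q^n / V_q(n,t)⌋ = ⌊512/46⌋ = 11.
Step 4: Compare |C| = 9 to 11: satisfied.
The claimed |C| lies below the Hamming bound.


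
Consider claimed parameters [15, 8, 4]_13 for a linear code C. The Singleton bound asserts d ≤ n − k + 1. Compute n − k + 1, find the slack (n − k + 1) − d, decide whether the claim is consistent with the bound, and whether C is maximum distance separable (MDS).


Singleton RHS = n − k + 1 = 8, slack = 4, bound satisfied, not MDS.

Singleton bound: d ≤ n − k + 1.
Here n = 15, k = 8, so n − k + 1 = 8.
Given d = 4, check d ≤ 8: YES.
Slack = (n − k + 1) − d = 4.
The code is NOT MDS (slack = 4 > 0).
Description: the claimed parameters are [15, 8, 4]_13; such a code would be non-MDS.


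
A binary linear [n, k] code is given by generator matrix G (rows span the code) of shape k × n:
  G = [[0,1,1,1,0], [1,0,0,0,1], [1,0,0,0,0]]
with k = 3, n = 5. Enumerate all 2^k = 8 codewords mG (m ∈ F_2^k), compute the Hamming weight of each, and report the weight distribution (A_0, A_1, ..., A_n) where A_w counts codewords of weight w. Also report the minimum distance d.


Weight distribution: A_0 = 1, A_1 = 2, A_2 = 1, A_3 = 1, A_4 = 2, A_5 = 1. Minimum distance d = 1.

Enumerate all 2^3 = 8 messages m ∈ F_2^3.
For each, compute codeword c = mG in F_2^5, then tally its weight.
  m = 000 → c = 00000, weight = 0.
  m = 100 → c = 01110, weight = 3.
  m = 010 → c = 10001, weight = 2.
  m = 110 → c = 11111, weight = 5.
  m = 001 → c = 10000, weight = 1.
  m = 101 → c = 11110, weight = 4.
  m = 011 → c = 00001, weight = 1.
  m = 111 → c = 01111, weight = 4.
Tally weights:
  weight 0: 1 codewords.
  weight 1: 2 codewords.
  weight 2: 1 codewords.
  weight 3: 1 codewords.
  weight 4: 2 codewords.
  weight 5: 1 codewords.
Minimum distance d = smallest w > 0 with A_w > 0 = 1.
Sanity: Σ A_w = 8 = 2^3 = 8 ✓.


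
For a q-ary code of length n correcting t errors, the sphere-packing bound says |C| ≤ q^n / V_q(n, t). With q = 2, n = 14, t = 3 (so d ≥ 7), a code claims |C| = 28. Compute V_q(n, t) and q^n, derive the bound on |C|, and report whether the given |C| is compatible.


V_q(n, t) = 470, q^n = 16384, Hamming bound = 34, |C| = 28 ≤ bound (satisfied).

Step 1: Compute V_q(n, t) = Σ_{j=0}^3 C(n, j) (q−1)^j.
  j = 0: C(14,0)·(1)^0 = 1·1 = 1.
  j = 1: C(14,1)·(1)^1 = 14·1 = 14.
  j = 2: C(14,2)·(1)^2 = 91·1 = 91.
  j = 3: C(14,3)·(1)^3 = 364·1 = 364.
  V_q(n, t) = 1 + 14 + 91 + 364 = 470.
Step 2: q^n = 2^14 = 16384.
Step 3: Hamming bound ⌊q^n / V_q(n,t)⌋ = ⌊16384/470⌋ = 34.
Step 4: Compare |C| = 28 to 34: satisfied.
The claimed |C| lies below the Hamming bound.


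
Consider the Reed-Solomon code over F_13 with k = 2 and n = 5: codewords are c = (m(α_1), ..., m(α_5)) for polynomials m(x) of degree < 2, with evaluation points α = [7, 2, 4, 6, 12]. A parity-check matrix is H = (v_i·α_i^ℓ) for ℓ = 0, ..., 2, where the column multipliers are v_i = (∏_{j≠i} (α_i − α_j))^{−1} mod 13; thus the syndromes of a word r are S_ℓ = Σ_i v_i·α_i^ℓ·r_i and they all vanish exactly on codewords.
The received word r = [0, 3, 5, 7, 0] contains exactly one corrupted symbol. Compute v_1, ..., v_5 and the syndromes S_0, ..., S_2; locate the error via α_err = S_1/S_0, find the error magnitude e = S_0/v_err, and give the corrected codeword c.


S = (6, 3, 8), error at position 1, error magnitude e = 5, c = [8, 3, 5, 7, 0].

Step 1: column multipliers v_i = (∏_{j≠i}(α_i − α_j))^{−1} mod 13.
  i = 1 (α = 7): (7−2)(7−4)(7−6)(7−12) = 5·3·1·(−5) = −75 ≡ 3, so v_1 = 3^{−1} = 9 (mod 13).
  i = 2 (α = 2): (2−7)(2−4)(2−6)(2−12) = (−5)·(−2)·(−4)·(−10) = 400 ≡ 10, so v_2 = 10^{−1} = 4 (mod 13).
  i = 3 (α = 4): (4−7)(4−2)(4−6)(4−12) = (−3)·2·(−2)·(−8) = −96 ≡ 8, so v_3 = 8^{−1} = 5 (mod 13).
  i = 4 (α = 6): (6−7)(6−2)(6−4)(6−12) = (−1)·4·2·(−6) = 48 ≡ 9, so v_4 = 9^{−1} = 3 (mod 13).
  i = 5 (α = 12): (12−7)(12−2)(12−4)(12−6) = 5·10·8·6 = 2400 ≡ 8, so v_5 = 8^{−1} = 5 (mod 13).
  v = [9, 4, 5, 3, 5].
Step 2: syndromes of r = [0, 3, 5, 7, 0] (all sums mod 13).
  S_0 = Σ v_i r_i = 9·0 + 4·3 + 5·5 + 3·7 + 5·0 = 58 ≡ 6.
  S_1 = Σ v_i α_i r_i = 9·7·0 + 4·2·3 + 5·4·5 + 3·6·7 + 5·12·0 = 250 ≡ 3.
  α_i^2 mod 13 = [10, 4, 3, 10, 1].
  S_2 = Σ v_i α_i^2 r_i = 9·10·0 + 4·4·3 + 5·3·5 + 3·10·7 + 5·1·0 = 333 ≡ 8.
  S = (6, 3, 8) ≠ 0, so r is not a codeword (an error is present).
Step 3: locate the error. For a single error e at position i, S_ℓ = v_i·e·α_i^ℓ, so α_err = S_1/S_0.
  S_0^{−1} = 6^{−1} = 11 (mod 13), so α_err = 3·11 = 33 ≡ 7 = α_1. Error position i = 1.
  Consistency check: S_2/S_1 = 8·9 = 72 ≡ 7 = α_err ✓ (single-error assumption holds).
Step 4: error magnitude e = S_0/v_1 = S_0·∏_{j≠1}(α_1 − α_j) = 6·3 = 18 ≡ 5 (mod 13).
Step 5: correct position 1: c_1 = r_1 − e = 0 − 5 ≡ 8 (mod 13). Hence c = [8, 3, 5, 7, 0].
  Check: interpolating c through the α_i gives m(x) = 1 + 1·x (degree < 2) with m(α_i) = c_i for every i, so c is indeed a codeword.


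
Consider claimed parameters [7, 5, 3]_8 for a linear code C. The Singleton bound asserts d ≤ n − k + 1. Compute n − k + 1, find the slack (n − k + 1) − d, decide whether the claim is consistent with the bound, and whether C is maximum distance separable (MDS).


Singleton RHS = n − k + 1 = 3, slack = 0, bound satisfied, MDS.

Singleton bound: d ≤ n − k + 1.
Here n = 7, k = 5, so n − k + 1 = 3.
Given d = 3, check d ≤ 3: YES.
Slack = (n − k + 1) − d = 0.
The code is MDS (slack = 0).
Description: the claimed parameters are [7, 5, 3]_8; such a code would be MDS (meets Singleton bound).


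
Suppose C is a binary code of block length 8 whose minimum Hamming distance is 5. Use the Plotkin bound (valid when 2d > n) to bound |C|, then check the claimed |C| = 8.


Plotkin bound M ≤ 4; given |C| = 8 > bound (violated).

Check applicability: 2d = 10, n = 8.
2d − n = 2 > 0, so Plotkin applies.
Compute d/(2d−n) = 5/2 ≈ 2.5000.
⌊d/(2d−n)⌋ = 2.
Plotkin bound: M ≤ 2·2 = 4.
Given |C| = 8, check: VIOLATED.
This |C| is above the Plotkin bound, so no binary code with n = 8, d = 5 and 8 codewords exists.


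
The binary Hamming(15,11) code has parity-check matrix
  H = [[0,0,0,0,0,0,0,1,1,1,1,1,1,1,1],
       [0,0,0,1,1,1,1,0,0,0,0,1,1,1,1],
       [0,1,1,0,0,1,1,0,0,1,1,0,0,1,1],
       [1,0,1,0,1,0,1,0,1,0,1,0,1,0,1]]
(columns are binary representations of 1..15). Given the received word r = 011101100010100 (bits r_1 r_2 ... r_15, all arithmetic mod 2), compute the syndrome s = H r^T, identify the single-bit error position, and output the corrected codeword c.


s = (0, 0, 1, 0)^T, error position = 2, corrected codeword c = 001101100010100

Compute s = H r^T mod 2 one row at a time:
  s_1 = 0 + 0 + 0 + 1 + 0 + 1 + 0 + 0 = 2 ≡ 0 (mod 2).
  s_2 = 1 + 0 + 1 + 1 + 0 + 1 + 0 + 0 = 4 ≡ 0 (mod 2).
  s_3 = 1 + 1 + 1 + 1 + 0 + 1 + 0 + 0 = 5 ≡ 1 (mod 2).
  s_4 = 0 + 1 + 0 + 1 + 0 + 1 + 1 + 0 = 4 ≡ 0 (mod 2).
s = (0, 0, 1, 0)^T — this equals column 2 of H (binary 0010), so error is at position 2.
Correct: flip bit 2 of r = 011101100010100 to get c = 001101100010100.


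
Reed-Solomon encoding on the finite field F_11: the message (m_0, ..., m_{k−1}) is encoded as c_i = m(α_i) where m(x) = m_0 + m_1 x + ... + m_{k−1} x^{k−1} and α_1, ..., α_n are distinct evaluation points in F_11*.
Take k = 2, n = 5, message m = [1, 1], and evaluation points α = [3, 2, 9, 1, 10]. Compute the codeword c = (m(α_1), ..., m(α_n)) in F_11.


c = [4, 3, 10, 2, 0]

Message polynomial: m(x) = 1 + 1·x (mod 11).
For each evaluation point α_i, compute m(α_i) mod 11:
  α_1 = 3: Horner steps 1 → 4, so m(3) = 4.
  α_2 = 2: Horner steps 1 → 3, so m(2) = 3.
  α_3 = 9: Horner steps 1 → 10, so m(9) = 10.
  α_4 = 1: Horner steps 1 → 2, so m(1) = 2.
  α_5 = 10: Horner steps 1 → 0, so m(10) = 0.
Codeword c = [4, 3, 10, 2, 0] ∈ F_11^5.


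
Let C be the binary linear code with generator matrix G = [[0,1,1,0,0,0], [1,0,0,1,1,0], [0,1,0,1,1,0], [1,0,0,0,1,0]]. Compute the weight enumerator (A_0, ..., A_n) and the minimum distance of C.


Weight distribution: A_0 = 1, A_1 = 1, A_2 = 6, A_3 = 6, A_4 = 1, A_5 = 1. Minimum distance d = 1.

Enumerate all 2^4 = 16 messages m ∈ F_2^4.
For each, compute codeword c = mG in F_2^6, then tally its weight.
  m = 0000 → c = 000000, weight = 0.
  m = 1000 → c = 011000, weight = 2.
  m = 0100 → c = 100110, weight = 3.
  m = 1100 → c = 111110, weight = 5.
  m = 0010 → c = 010110, weight = 3.
  m = 1010 → c = 001110, weight = 3.
  m = 0110 → c = 110000, weight = 2.
  m = 1110 → c = 101000, weight = 2.
  m = 0001 → c = 100010, weight = 2.
  m = 1001 → c = 111010, weight = 4.
  m = 0101 → c = 000100, weight = 1.
  m = 1101 → c = 011100, weight = 3.
  m = 0011 → c = 110100, weight = 3.
  m = 1011 → c = 101100, weight = 3.
  m = 0111 → c = 010010, weight = 2.
  m = 1111 → c = 001010, weight = 2.
Tally weights:
  weight 0: 1 codewords.
  weight 1: 1 codewords.
  weight 2: 6 codewords.
  weight 3: 6 codewords.
  weight 4: 1 codewords.
  weight 5: 1 codewords.
Minimum distance d = smallest w > 0 with A_w > 0 = 1.
Sanity: Σ A_w = 16 = 2^4 = 16 ✓.


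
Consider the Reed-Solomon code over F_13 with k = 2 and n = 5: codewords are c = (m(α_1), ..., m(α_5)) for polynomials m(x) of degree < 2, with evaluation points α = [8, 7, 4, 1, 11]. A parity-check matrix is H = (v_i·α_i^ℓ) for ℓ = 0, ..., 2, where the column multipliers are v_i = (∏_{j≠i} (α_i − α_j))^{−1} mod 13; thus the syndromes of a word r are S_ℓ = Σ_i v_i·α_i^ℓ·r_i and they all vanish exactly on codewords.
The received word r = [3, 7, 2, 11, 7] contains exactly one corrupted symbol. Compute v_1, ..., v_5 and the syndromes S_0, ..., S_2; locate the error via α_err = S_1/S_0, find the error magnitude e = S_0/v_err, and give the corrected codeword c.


S = (2, 1, 7), error at position 2, error magnitude e = 1, c = [3, 6, 2, 11, 7].

Step 1: column multipliers v_i = (∏_{j≠i}(α_i − α_j))^{−1} mod 13.
  i = 1 (α = 8): (8−7)(8−4)(8−1)(8−11) = 1·4·7·(−3) = −84 ≡ 7, so v_1 = 7^{−1} = 2 (mod 13).
  i = 2 (α = 7): (7−8)(7−4)(7−1)(7−11) = (−1)·3·6·(−4) = 72 ≡ 7, so v_2 = 7^{−1} = 2 (mod 13).
  i = 3 (α = 4): (4−8)(4−7)(4−1)(4−11) = (−4)·(−3)·3·(−7) = −252 ≡ 8, so v_3 = 8^{−1} = 5 (mod 13).
  i = 4 (α = 1): (1−8)(1−7)(1−4)(1−11) = (−7)·(−6)·(−3)·(−10) = 1260 ≡ 12, so v_4 = 12^{−1} = 12 (mod 13).
  i = 5 (α = 11): (11−8)(11−7)(11−4)(11−1) = 3·4·7·10 = 840 ≡ 8, so v_5 = 8^{−1} = 5 (mod 13).
  v = [2, 2, 5, 12, 5].
Step 2: syndromes of r = [3, 7, 2, 11, 7] (all sums mod 13).
  S_0 = Σ v_i r_i = 2·3 + 2·7 + 5·2 + 12·11 + 5·7 = 197 ≡ 2.
  S_1 = Σ v_i α_i r_i = 2·8·3 + 2·7·7 + 5·4·2 + 12·1·11 + 5·11·7 = 703 ≡ 1.
  α_i^2 mod 13 = [12, 10, 3, 1, 4].
  S_2 = Σ v_i α_i^2 r_i = 2·12·3 + 2·10·7 + 5·3·2 + 12·1·11 + 5·4·7 = 514 ≡ 7.
  S = (2, 1, 7) ≠ 0, so r is not a codeword (an error is present).
Step 3: locate the error. For a single error e at position i, S_ℓ = v_i·e·α_i^ℓ, so α_err = S_1/S_0.
  S_0^{−1} = 2^{−1} = 7 (mod 13), so α_err = 1·7 = 7 ≡ 7 = α_2. Error position i = 2.
  Consistency check: S_2/S_1 = 7·1 = 7 ≡ 7 = α_err ✓ (single-error assumption holds).
Step 4: error magnitude e = S_0/v_2 = S_0·∏_{j≠2}(α_2 − α_j) = 2·7 = 14 ≡ 1 (mod 13).
Step 5: correct position 2: c_2 = r_2 − e = 7 − 1 ≡ 6 (mod 13). Hence c = [3, 6, 2, 11, 7].
  Check: interpolating c through the α_i gives m(x) = 1 + 10·x (degree < 2) with m(α_i) = c_i for every i, so c is indeed a codeword.


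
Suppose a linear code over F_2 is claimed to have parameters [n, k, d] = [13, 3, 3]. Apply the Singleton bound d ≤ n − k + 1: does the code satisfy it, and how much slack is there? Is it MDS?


Singleton RHS = n − k + 1 = 11, slack = 8, bound satisfied, not MDS.

Singleton bound: d ≤ n − k + 1.
Here n = 13, k = 3, so n − k + 1 = 11.
Given d = 3, check d ≤ 11: YES.
Slack = (n − k + 1) − d = 8.
The code is NOT MDS (slack = 8 > 0).
Description: the claimed parameters are [13, 3, 3]_2; such a code would be non-MDS.
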